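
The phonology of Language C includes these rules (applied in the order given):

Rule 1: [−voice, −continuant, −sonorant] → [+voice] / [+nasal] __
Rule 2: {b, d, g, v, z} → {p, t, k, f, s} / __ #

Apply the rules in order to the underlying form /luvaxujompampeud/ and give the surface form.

luvaxujombambeut

Rule 1 (post-nasal voicing): /p/ is a voiceless stop immediately after the nasal /m/, so it voices to [b]. /p/ is a voiceless stop immediately after the nasal /m/, so it voices to [b]. /luvaxujompampeud/ → luvaxujombambeud.
Rule 2 (final devoicing): /d/ is a voiced obstruent in word-final position, so it devoices to [t]. /luvaxujombambeud/ → luvaxujombambeut.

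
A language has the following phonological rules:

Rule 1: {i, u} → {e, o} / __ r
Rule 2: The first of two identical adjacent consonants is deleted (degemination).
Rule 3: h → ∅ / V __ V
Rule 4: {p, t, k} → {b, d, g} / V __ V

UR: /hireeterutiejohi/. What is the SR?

hereederudiejoi

Rule 1 (pre-rhotic lowering): /i/ is a high vowel immediately before /r/, so it lowers to [e]. /hireeterutiejohi/ → hereeterutiejohi.
Rule 2 (degemination): no segment meets the environment; /hereeterutiejohi/ is unchanged.
Rule 3 (intervocalic h-deletion): /h/ occurs between vowels /o/ and /i/, so it deletes. /hereeterutiejohi/ → hereeterutiejoi.
Rule 4 (intervocalic voicing): /t/ is a voiceless stop between vowels /e/ and /e/, so it voices to [d]. /t/ is a voiceless stop between vowels /u/ and /i/, so it voices to [d]. /hereeterutiejoi/ → hereederudiejoi.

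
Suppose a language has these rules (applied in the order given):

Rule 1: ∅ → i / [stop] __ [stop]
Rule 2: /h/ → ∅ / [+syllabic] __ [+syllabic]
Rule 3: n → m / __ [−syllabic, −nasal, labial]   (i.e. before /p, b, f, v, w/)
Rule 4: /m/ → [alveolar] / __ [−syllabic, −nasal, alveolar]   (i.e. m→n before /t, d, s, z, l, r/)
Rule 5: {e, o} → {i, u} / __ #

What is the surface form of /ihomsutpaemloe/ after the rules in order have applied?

Rule 1 (stop-cluster i-epenthesis): /t/ and /p/ form a stop–stop cluster, so [i] is inserted between them. /ihomsutpaemloe/ → ihomsutipaemloe.
Rule 2 (intervocalic h-deletion): /h/ occurs between vowels /i/ and /o/, so it deletes. /ihomsutipaemloe/ → iomsutipaemloe.
Rule 3 (nasal place assimilation): no segment meets the environment; /iomsutipaemloe/ is unchanged.
Rule 4 (nasal place assimilation): /m/ precedes the alveolar consonant /s/, so it assimilates in place to [n]. /m/ precedes the alveolar consonant /l/, so it assimilates in place to [n]. /iomsutipaemloe/ → ionsutipaenloe.
Rule 5 (final vowel raising): /e/ is a mid vowel in word-final position, so it raises to [i]. /ionsutipaenloe/ → ionsutipaenloi.

ionsutipaenloi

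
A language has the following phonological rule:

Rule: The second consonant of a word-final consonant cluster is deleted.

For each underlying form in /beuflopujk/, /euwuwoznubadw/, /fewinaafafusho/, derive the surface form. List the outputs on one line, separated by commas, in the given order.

/beuflopujk/: /k/ is the second consonant of a word-final cluster /jk/, so it deletes. → [beuflopuj].
/euwuwoznubadw/: /w/ is the second consonant of a word-final cluster /dw/, so it deletes. → [euwuwoznubad].
/fewinaafafusho/: the rule's environment is not met; surfaces unchanged as [fewinaafafusho].

beuflopuj, euwuwoznubad, fewinaafafusho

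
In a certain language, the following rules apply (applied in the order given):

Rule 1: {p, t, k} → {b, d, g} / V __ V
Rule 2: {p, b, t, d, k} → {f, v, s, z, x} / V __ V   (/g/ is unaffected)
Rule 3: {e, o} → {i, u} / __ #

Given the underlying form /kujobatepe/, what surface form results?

kujovazevi

Rule 1 (intervocalic voicing): /t/ is a voiceless stop between vowels /a/ and /e/, so it voices to [d]. /p/ is a voiceless stop between vowels /e/ and /e/, so it voices to [b]. /kujobatepe/ → kujobadebe.
Rule 2 (intervocalic spirantization): /b/ is a stop between vowels /o/ and /a/, so it spirantizes to the fricative [v]. /d/ is a stop between vowels /a/ and /e/, so it spirantizes to the fricative [z]. /b/ is a stop between vowels /e/ and /e/, so it spirantizes to the fricative [v]. /kujobadebe/ → kujovazeve.
Rule 3 (final vowel raising): /e/ is a mid vowel in word-final position, so it raises to [i]. /kujovazeve/ → kujovazevi.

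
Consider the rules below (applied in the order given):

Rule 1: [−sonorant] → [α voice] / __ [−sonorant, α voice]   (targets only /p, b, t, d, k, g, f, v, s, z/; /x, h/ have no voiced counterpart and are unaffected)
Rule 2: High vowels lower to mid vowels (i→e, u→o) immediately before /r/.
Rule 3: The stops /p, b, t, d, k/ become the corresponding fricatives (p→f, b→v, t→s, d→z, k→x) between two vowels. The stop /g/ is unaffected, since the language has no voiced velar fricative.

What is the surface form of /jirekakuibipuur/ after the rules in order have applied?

Rule 1 (regressive voicing assimilation): no segment meets the environment; /jirekakuibipuur/ is unchanged.
Rule 2 (pre-rhotic lowering): /i/ is a high vowel immediately before /r/, so it lowers to [e]. /u/ is a high vowel immediately before /r/, so it lowers to [o]. /jirekakuibipuur/ → jerekakuibipuor.
Rule 3 (intervocalic spirantization): /k/ is a stop between vowels /e/ and /a/, so it spirantizes to the fricative [x]. /k/ is a stop between vowels /a/ and /u/, so it spirantizes to the fricative [x]. /b/ is a stop between vowels /i/ and /i/, so it spirantizes to the fricative [v]. /p/ is a stop between vowels /i/ and /u/, so it spirantizes to the fricative [f]. /jerekakuibipuor/ → jerexaxuivifuor.

jerexaxuivifuor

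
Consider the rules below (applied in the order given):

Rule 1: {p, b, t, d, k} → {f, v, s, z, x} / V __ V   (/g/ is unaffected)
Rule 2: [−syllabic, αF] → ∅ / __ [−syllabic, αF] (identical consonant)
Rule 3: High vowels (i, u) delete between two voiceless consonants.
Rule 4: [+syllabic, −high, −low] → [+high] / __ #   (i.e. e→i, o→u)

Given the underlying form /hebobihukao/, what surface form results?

hevovihxau

Rule 1 (intervocalic spirantization): /b/ is a stop between vowels /e/ and /o/, so it spirantizes to the fricative [v]. /b/ is a stop between vowels /o/ and /i/, so it spirantizes to the fricative [v]. /k/ is a stop between vowels /u/ and /a/, so it spirantizes to the fricative [x]. /hebobihukao/ → hevovihuxao.
Rule 2 (degemination): no segment meets the environment; /hevovihuxao/ is unchanged.
Rule 3 (high vowel syncope): /u/ is a high vowel flanked by voiceless consonants /h/ and /x/, so it deletes. /hevovihuxao/ → hevovihxao.
Rule 4 (final vowel raising): /o/ is a mid vowel in word-final position, so it raises to [u]. /hevovihxao/ → hevovihxau.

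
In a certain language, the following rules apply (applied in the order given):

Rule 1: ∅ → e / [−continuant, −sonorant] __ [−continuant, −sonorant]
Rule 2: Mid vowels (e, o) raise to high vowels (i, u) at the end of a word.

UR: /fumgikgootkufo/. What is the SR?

Rule 1 (stop-cluster e-epenthesis): /k/ and /g/ form a stop–stop cluster, so [e] is inserted between them. /t/ and /k/ form a stop–stop cluster, so [e] is inserted between them. /fumgikgootkufo/ → fumgikegootekufo.
Rule 2 (final vowel raising): /o/ is a mid vowel in word-final position, so it raises to [u]. /fumgikegootekufo/ → fumgikegootekufu.

fumgikegootekufu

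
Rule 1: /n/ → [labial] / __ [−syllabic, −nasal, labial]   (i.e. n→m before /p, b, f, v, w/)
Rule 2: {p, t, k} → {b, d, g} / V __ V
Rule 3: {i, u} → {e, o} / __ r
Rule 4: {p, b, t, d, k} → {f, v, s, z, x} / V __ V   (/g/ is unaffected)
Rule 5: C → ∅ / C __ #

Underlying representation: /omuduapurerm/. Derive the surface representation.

Rule 1 (nasal place assimilation): no segment meets the environment; /omuduapurerm/ is unchanged.
Rule 2 (intervocalic voicing): /p/ is a voiceless stop between vowels /a/ and /u/, so it voices to [b]. /omuduapurerm/ → omuduaburerm.
Rule 3 (pre-rhotic lowering): /u/ is a high vowel immediately before /r/, so it lowers to [o]. /omuduaburerm/ → omuduaborerm.
Rule 4 (intervocalic spirantization): /d/ is a stop between vowels /u/ and /u/, so it spirantizes to the fricative [z]. /b/ is a stop between vowels /a/ and /o/, so it spirantizes to the fricative [v]. /omuduaborerm/ → omuzuavorerm.
Rule 5 (final cluster simplification): /m/ is the second consonant of a word-final cluster /rm/, so it deletes. /omuzuavorerm/ → omuzuavorer.

omuzuavorer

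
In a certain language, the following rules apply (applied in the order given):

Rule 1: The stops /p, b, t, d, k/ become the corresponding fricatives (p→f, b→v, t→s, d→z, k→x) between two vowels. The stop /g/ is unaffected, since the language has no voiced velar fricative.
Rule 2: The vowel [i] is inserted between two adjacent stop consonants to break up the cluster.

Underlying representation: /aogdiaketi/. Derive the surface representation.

Rule 1 (intervocalic spirantization): /k/ is a stop between vowels /a/ and /e/, so it spirantizes to the fricative [x]. /t/ is a stop between vowels /e/ and /i/, so it spirantizes to the fricative [s]. /aogdiaketi/ → aogdiaxesi.
Rule 2 (stop-cluster i-epenthesis): /g/ and /d/ form a stop–stop cluster, so [i] is inserted between them. /aogdiaxesi/ → aogidiaxesi.

aogidiaxesi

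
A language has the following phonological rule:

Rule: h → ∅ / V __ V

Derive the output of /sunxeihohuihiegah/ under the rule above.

sunxeiouiiegah

/h/ occurs between vowels /i/ and /o/, so it deletes.
/h/ occurs between vowels /o/ and /u/, so it deletes.
/h/ occurs between vowels /i/ and /i/, so it deletes.
Surface form: [sunxeiouiiegah].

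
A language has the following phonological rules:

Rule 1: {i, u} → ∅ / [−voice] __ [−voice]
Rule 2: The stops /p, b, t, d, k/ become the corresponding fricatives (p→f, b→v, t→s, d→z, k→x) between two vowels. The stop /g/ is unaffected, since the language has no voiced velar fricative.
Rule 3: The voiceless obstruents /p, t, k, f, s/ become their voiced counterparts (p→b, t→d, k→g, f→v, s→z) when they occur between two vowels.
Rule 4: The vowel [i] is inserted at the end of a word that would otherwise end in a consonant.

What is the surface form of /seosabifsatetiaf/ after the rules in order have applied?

Rule 1 (high vowel syncope): no segment meets the environment; /seosabifsatetiaf/ is unchanged.
Rule 2 (intervocalic spirantization): /b/ is a stop between vowels /a/ and /i/, so it spirantizes to the fricative [v]. /t/ is a stop between vowels /a/ and /e/, so it spirantizes to the fricative [s]. /t/ is a stop between vowels /e/ and /i/, so it spirantizes to the fricative [s]. /seosabifsatetiaf/ → seosavifsasesiaf.
Rule 3 (intervocalic voicing): /s/ is a voiceless obstruent between vowels /o/ and /a/, so it voices to [z]. /s/ is a voiceless obstruent between vowels /a/ and /e/, so it voices to [z]. /s/ is a voiceless obstruent between vowels /e/ and /i/, so it voices to [z]. /seosavifsasesiaf/ → seozavifsazeziaf.
Rule 4 (final i-epenthesis): the form ends in the consonant /f/, so [i] is inserted word-finally. /seozavifsazeziaf/ → seozavifsazeziafi.

seozavifsazeziafi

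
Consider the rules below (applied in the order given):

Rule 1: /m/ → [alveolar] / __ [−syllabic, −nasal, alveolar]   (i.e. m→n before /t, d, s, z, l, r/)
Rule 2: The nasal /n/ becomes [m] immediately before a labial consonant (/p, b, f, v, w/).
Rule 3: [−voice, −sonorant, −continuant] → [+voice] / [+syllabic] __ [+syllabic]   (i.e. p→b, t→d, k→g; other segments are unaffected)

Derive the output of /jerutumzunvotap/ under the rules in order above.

jerudunzumvodap

Rule 1 (nasal place assimilation): /m/ precedes the alveolar consonant /z/, so it assimilates in place to [n]. /jerutumzunvotap/ → jerutunzunvotap.
Rule 2 (nasal place assimilation): /n/ precedes the labial consonant /v/, so it assimilates in place to [m]. /jerutunzunvotap/ → jerutunzumvotap.
Rule 3 (intervocalic voicing): /t/ is a voiceless stop between vowels /u/ and /u/, so it voices to [d]. /t/ is a voiceless stop between vowels /o/ and /a/, so it voices to [d]. /jerutunzumvotap/ → jerudunzumvodap.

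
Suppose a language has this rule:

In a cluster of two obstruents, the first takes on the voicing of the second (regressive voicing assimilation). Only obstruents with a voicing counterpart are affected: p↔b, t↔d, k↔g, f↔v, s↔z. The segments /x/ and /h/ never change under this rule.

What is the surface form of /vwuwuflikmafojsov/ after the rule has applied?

No segment of /vwuwuflikmafojsov/ meets the structural description of the rule, so the form surfaces unchanged.

vwuwuflikmafojsov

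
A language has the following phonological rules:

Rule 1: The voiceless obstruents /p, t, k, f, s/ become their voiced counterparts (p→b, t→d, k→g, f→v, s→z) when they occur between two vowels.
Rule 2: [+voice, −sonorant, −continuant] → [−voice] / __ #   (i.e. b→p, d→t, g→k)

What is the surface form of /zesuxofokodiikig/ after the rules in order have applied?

Rule 1 (intervocalic voicing): /s/ is a voiceless obstruent between vowels /e/ and /u/, so it voices to [z]. /f/ is a voiceless obstruent between vowels /o/ and /o/, so it voices to [v]. /k/ is a voiceless obstruent between vowels /o/ and /o/, so it voices to [g]. /k/ is a voiceless obstruent between vowels /i/ and /i/, so it voices to [g]. /zesuxofokodiikig/ → zezuxovogodiigig.
Rule 2 (final devoicing): /g/ is a voiced stop in word-final position, so it devoices to [k]. /zezuxovogodiigig/ → zezuxovogodiigik.

zezuxovogodiigik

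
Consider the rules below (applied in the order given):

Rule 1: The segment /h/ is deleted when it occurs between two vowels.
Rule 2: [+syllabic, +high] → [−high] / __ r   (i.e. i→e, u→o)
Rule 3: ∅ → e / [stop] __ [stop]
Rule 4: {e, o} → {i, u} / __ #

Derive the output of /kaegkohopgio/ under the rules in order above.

kaegekoopegiu

Rule 1 (intervocalic h-deletion): /h/ occurs between vowels /o/ and /o/, so it deletes. /kaegkohopgio/ → kaegkoopgio.
Rule 2 (pre-rhotic lowering): no segment meets the environment; /kaegkoopgio/ is unchanged.
Rule 3 (stop-cluster e-epenthesis): /g/ and /k/ form a stop–stop cluster, so [e] is inserted between them. /p/ and /g/ form a stop–stop cluster, so [e] is inserted between them. /kaegkoopgio/ → kaegekoopegio.
Rule 4 (final vowel raising): /o/ is a mid vowel in word-final position, so it raises to [u]. /kaegekoopegio/ → kaegekoopegiu.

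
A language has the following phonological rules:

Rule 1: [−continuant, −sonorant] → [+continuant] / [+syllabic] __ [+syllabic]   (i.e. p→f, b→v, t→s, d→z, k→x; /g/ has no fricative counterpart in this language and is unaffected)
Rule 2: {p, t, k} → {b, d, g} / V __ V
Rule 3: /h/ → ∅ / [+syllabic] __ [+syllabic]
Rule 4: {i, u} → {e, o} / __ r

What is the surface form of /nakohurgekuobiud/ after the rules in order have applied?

Rule 1 (intervocalic spirantization): /k/ is a stop between vowels /a/ and /o/, so it spirantizes to the fricative [x]. /k/ is a stop between vowels /e/ and /u/, so it spirantizes to the fricative [x]. /b/ is a stop between vowels /o/ and /i/, so it spirantizes to the fricative [v]. /nakohurgekuobiud/ → naxohurgexuoviud.
Rule 2 (intervocalic voicing): no segment meets the environment; /naxohurgexuoviud/ is unchanged.
Rule 3 (intervocalic h-deletion): /h/ occurs between vowels /o/ and /u/, so it deletes. /naxohurgexuoviud/ → naxourgexuoviud.
Rule 4 (pre-rhotic lowering): /u/ is a high vowel immediately before /r/, so it lowers to [o]. /naxourgexuoviud/ → naxoorgexuoviud.

naxoorgexuoviud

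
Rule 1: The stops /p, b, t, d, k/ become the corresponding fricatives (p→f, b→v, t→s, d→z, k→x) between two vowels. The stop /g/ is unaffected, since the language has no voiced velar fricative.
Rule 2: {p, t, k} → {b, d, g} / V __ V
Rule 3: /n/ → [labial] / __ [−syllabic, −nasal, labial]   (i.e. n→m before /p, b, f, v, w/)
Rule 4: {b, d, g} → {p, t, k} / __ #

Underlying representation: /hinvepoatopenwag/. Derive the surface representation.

Rule 1 (intervocalic spirantization): /p/ is a stop between vowels /e/ and /o/, so it spirantizes to the fricative [f]. /t/ is a stop between vowels /a/ and /o/, so it spirantizes to the fricative [s]. /p/ is a stop between vowels /o/ and /e/, so it spirantizes to the fricative [f]. /hinvepoatopenwag/ → hinvefoasofenwag.
Rule 2 (intervocalic voicing): no segment meets the environment; /hinvefoasofenwag/ is unchanged.
Rule 3 (nasal place assimilation): /n/ precedes the labial consonant /v/, so it assimilates in place to [m]. /n/ precedes the labial consonant /w/, so it assimilates in place to [m]. /hinvefoasofenwag/ → himvefoasofemwag.
Rule 4 (final devoicing): /g/ is a voiced stop in word-final position, so it devoices to [k]. /himvefoasofemwag/ → himvefoasofemwak.

himvefoasofemwak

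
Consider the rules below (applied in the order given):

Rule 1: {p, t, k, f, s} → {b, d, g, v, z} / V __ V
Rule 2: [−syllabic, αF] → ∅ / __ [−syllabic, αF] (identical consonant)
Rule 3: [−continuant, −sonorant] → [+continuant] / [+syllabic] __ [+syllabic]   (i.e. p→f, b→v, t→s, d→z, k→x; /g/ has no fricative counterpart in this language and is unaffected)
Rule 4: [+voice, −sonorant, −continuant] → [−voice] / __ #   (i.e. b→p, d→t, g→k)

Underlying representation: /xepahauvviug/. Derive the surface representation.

xevahauviuk

Rule 1 (intervocalic voicing): /p/ is a voiceless obstruent between vowels /e/ and /a/, so it voices to [b]. /xepahauvviug/ → xebahauvviug.
Rule 2 (degemination): /vv/ is a geminate; the first /v/ deletes. /xebahauvviug/ → xebahauviug.
Rule 3 (intervocalic spirantization): /b/ is a stop between vowels /e/ and /a/, so it spirantizes to the fricative [v]. /xebahauviug/ → xevahauviug.
Rule 4 (final devoicing): /g/ is a voiced stop in word-final position, so it devoices to [k]. /xevahauviug/ → xevahauviuk.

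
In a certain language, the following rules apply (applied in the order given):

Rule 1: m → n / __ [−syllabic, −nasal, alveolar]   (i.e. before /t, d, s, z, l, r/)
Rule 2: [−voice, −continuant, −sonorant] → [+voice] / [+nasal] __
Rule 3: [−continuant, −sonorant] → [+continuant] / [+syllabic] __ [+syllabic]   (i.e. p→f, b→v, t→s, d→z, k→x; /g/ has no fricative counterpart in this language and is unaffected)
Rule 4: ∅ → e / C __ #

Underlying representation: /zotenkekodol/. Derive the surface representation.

Rule 1 (nasal place assimilation): no segment meets the environment; /zotenkekodol/ is unchanged.
Rule 2 (post-nasal voicing): /k/ is a voiceless stop immediately after the nasal /n/, so it voices to [g]. /zotenkekodol/ → zotengekodol.
Rule 3 (intervocalic spirantization): /t/ is a stop between vowels /o/ and /e/, so it spirantizes to the fricative [s]. /k/ is a stop between vowels /e/ and /o/, so it spirantizes to the fricative [x]. /d/ is a stop between vowels /o/ and /o/, so it spirantizes to the fricative [z]. /zotengekodol/ → zosengexozol.
Rule 4 (final e-epenthesis): the form ends in the consonant /l/, so [e] is inserted word-finally. /zosengexozol/ → zosengexozole.

zosengexozole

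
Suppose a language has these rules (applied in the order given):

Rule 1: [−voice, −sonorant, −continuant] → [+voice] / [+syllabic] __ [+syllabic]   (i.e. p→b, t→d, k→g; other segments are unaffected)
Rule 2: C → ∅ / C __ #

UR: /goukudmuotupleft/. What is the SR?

Rule 1 (intervocalic voicing): /k/ is a voiceless stop between vowels /u/ and /u/, so it voices to [g]. /t/ is a voiceless stop between vowels /o/ and /u/, so it voices to [d]. /goukudmuotupleft/ → gougudmuodupleft.
Rule 2 (final cluster simplification): /t/ is the second consonant of a word-final cluster /ft/, so it deletes. /gougudmuodupleft/ → gougudmuoduplef.

gougudmuoduplef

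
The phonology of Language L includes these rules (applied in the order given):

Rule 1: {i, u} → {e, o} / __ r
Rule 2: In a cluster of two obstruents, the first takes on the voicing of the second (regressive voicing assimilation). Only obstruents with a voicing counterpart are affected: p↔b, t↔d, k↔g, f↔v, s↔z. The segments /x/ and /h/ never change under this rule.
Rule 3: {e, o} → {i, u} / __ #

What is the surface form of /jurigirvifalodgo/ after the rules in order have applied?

Rule 1 (pre-rhotic lowering): /u/ is a high vowel immediately before /r/, so it lowers to [o]. /i/ is a high vowel immediately before /r/, so it lowers to [e]. /jurigirvifalodgo/ → jorigervifalodgo.
Rule 2 (regressive voicing assimilation): no segment meets the environment; /jorigervifalodgo/ is unchanged.
Rule 3 (final vowel raising): /o/ is a mid vowel in word-final position, so it raises to [u]. /jorigervifalodgo/ → jorigervifalodgu.

jorigervifalodgu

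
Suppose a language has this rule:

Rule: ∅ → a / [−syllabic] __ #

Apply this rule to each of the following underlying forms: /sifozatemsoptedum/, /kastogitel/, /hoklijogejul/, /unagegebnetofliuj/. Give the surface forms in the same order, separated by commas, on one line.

sifozatemsopteduma, kastogitela, hoklijogejula, unagegebnetofliuja

/sifozatemsoptedum/: the form ends in the consonant /m/, so [a] is inserted word-finally. → [sifozatemsopteduma].
/kastogitel/: the form ends in the consonant /l/, so [a] is inserted word-finally. → [kastogitela].
/hoklijogejul/: the form ends in the consonant /l/, so [a] is inserted word-finally. → [hoklijogejula].
/unagegebnetofliuj/: the form ends in the consonant /j/, so [a] is inserted word-finally. → [unagegebnetofliuja].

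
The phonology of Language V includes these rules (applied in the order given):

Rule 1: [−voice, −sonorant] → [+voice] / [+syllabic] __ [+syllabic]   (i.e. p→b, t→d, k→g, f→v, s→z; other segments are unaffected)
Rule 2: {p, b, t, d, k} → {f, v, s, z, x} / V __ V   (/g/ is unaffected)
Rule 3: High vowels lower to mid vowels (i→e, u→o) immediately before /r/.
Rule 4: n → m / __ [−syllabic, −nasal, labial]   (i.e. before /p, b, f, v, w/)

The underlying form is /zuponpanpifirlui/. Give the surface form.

Rule 1 (intervocalic voicing): /p/ is a voiceless obstruent between vowels /u/ and /o/, so it voices to [b]. /f/ is a voiceless obstruent between vowels /i/ and /i/, so it voices to [v]. /zuponpanpifirlui/ → zubonpanpivirlui.
Rule 2 (intervocalic spirantization): /b/ is a stop between vowels /u/ and /o/, so it spirantizes to the fricative [v]. /zubonpanpivirlui/ → zuvonpanpivirlui.
Rule 3 (pre-rhotic lowering): /i/ is a high vowel immediately before /r/, so it lowers to [e]. /zuvonpanpivirlui/ → zuvonpanpiverlui.
Rule 4 (nasal place assimilation): /n/ precedes the labial consonant /p/, so it assimilates in place to [m]. /n/ precedes the labial consonant /p/, so it assimilates in place to [m]. /zuvonpanpiverlui/ → zuvompampiverlui.

zuvompampiverlui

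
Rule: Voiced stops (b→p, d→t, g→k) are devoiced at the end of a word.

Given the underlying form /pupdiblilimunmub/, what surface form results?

Scanning /pupdiblilimunmub/: /d/ at position 4 is not in the conditioning environment; /b/ at position 6 is not in the conditioning environment; /b/ is a voiced stop in word-final position, so it devoices to [p].
Result: [pupdiblilimunmup].

pupdiblilimunmup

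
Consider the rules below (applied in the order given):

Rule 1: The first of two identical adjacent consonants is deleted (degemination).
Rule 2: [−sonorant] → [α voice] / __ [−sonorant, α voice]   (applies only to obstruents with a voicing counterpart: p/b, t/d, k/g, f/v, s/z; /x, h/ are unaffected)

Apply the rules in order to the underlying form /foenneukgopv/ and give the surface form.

foeneuggobv

Rule 1 (degemination): /nn/ is a geminate; the first /n/ deletes. /foenneukgopv/ → foeneukgopv.
Rule 2 (regressive voicing assimilation): /k/ precedes the voiced obstruent /g/, so it voices to [g] by assimilation. /p/ precedes the voiced obstruent /v/, so it voices to [b] by assimilation. /foeneukgopv/ → foeneuggobv.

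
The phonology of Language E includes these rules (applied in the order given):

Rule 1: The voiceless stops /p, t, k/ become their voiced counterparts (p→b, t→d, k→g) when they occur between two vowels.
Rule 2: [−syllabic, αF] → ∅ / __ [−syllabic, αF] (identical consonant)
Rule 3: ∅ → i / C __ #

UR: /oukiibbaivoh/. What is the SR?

ougiibaivohi

Rule 1 (intervocalic voicing): /k/ is a voiceless stop between vowels /u/ and /i/, so it voices to [g]. /oukiibbaivoh/ → ougiibbaivoh.
Rule 2 (degemination): /bb/ is a geminate; the first /b/ deletes. /ougiibbaivoh/ → ougiibaivoh.
Rule 3 (final i-epenthesis): the form ends in the consonant /h/, so [i] is inserted word-finally. /ougiibaivoh/ → ougiibaivohi.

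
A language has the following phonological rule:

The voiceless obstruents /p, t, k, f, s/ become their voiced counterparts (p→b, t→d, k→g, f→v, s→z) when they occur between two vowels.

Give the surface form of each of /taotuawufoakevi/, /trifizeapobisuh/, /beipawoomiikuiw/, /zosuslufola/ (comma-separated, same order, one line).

/taotuawufoakevi/: /t/ is a voiceless obstruent between vowels /o/ and /u/, so it voices to [d]. /f/ is a voiceless obstruent between vowels /u/ and /o/, so it voices to [v]. /k/ is a voiceless obstruent between vowels /a/ and /e/, so it voices to [g]. → [taoduawuvoagevi].
/trifizeapobisuh/: /f/ is a voiceless obstruent between vowels /i/ and /i/, so it voices to [v]. /p/ is a voiceless obstruent between vowels /a/ and /o/, so it voices to [b]. /s/ is a voiceless obstruent between vowels /i/ and /u/, so it voices to [z]. → [trivizeabobizuh].
/beipawoomiikuiw/: /p/ is a voiceless obstruent between vowels /i/ and /a/, so it voices to [b]. /k/ is a voiceless obstruent between vowels /i/ and /u/, so it voices to [g]. → [beibawoomiiguiw].
/zosuslufola/: /s/ is a voiceless obstruent between vowels /o/ and /u/, so it voices to [z]. /f/ is a voiceless obstruent between vowels /u/ and /o/, so it voices to [v]. → [zozusluvola].

taoduawuvoagevi, trivizeabobizuh, beibawoomiiguiw, zozusluvola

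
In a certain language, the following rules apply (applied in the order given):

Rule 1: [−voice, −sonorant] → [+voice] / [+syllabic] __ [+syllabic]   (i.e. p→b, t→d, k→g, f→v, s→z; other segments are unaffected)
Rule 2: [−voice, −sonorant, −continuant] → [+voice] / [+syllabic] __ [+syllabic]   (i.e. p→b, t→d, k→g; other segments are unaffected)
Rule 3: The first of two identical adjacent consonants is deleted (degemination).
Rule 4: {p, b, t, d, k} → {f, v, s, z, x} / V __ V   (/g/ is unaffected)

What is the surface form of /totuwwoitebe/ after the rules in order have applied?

tozuwoizeve

Rule 1 (intervocalic voicing): /t/ is a voiceless obstruent between vowels /o/ and /u/, so it voices to [d]. /t/ is a voiceless obstruent between vowels /i/ and /e/, so it voices to [d]. /totuwwoitebe/ → toduwwoidebe.
Rule 2 (intervocalic voicing): no segment meets the environment; /toduwwoidebe/ is unchanged.
Rule 3 (degemination): /ww/ is a geminate; the first /w/ deletes. /toduwwoidebe/ → toduwoidebe.
Rule 4 (intervocalic spirantization): /d/ is a stop between vowels /o/ and /u/, so it spirantizes to the fricative [z]. /d/ is a stop between vowels /i/ and /e/, so it spirantizes to the fricative [z]. /b/ is a stop between vowels /e/ and /e/, so it spirantizes to the fricative [v]. /toduwoidebe/ → tozuwoizeve.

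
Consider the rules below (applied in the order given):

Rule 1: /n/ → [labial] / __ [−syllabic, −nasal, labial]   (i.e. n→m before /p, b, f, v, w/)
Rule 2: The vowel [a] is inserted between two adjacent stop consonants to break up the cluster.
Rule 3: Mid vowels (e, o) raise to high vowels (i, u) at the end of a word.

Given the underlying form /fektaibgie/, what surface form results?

Rule 1 (nasal place assimilation): no segment meets the environment; /fektaibgie/ is unchanged.
Rule 2 (stop-cluster a-epenthesis): /k/ and /t/ form a stop–stop cluster, so [a] is inserted between them. /b/ and /g/ form a stop–stop cluster, so [a] is inserted between them. /fektaibgie/ → fekataibagie.
Rule 3 (final vowel raising): /e/ is a mid vowel in word-final position, so it raises to [i]. /fekataibagie/ → fekataibagii.

fekataibagii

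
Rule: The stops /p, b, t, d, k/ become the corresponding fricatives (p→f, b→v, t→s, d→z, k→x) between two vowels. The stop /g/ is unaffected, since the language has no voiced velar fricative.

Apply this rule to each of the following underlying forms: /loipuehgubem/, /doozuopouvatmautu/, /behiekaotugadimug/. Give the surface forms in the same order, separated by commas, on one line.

loifuehguvem, doozuofouvatmausu, behiexaosugazimug

/loipuehgubem/: /p/ is a stop between vowels /i/ and /u/, so it spirantizes to the fricative [f]. /b/ is a stop between vowels /u/ and /e/, so it spirantizes to the fricative [v]. → [loifuehguvem].
/doozuopouvatmautu/: /p/ is a stop between vowels /o/ and /o/, so it spirantizes to the fricative [f]. /t/ is a stop between vowels /u/ and /u/, so it spirantizes to the fricative [s]. → [doozuofouvatmausu].
/behiekaotugadimug/: /k/ is a stop between vowels /e/ and /a/, so it spirantizes to the fricative [x]. /t/ is a stop between vowels /o/ and /u/, so it spirantizes to the fricative [s]. /d/ is a stop between vowels /a/ and /i/, so it spirantizes to the fricative [z]. → [behiexaosugazimug].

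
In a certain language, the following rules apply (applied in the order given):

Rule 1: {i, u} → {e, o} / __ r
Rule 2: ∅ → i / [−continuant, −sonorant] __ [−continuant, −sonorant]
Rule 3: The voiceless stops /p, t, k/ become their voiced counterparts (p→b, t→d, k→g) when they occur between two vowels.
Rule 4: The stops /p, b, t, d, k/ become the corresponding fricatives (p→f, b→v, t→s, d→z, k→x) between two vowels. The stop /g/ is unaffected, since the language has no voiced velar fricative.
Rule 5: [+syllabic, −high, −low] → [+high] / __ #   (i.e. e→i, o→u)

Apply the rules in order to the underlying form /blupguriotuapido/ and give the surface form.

Rule 1 (pre-rhotic lowering): /u/ is a high vowel immediately before /r/, so it lowers to [o]. /blupguriotuapido/ → blupgoriotuapido.
Rule 2 (stop-cluster i-epenthesis): /p/ and /g/ form a stop–stop cluster, so [i] is inserted between them. /blupgoriotuapido/ → blupigoriotuapido.
Rule 3 (intervocalic voicing): /p/ is a voiceless stop between vowels /u/ and /i/, so it voices to [b]. /t/ is a voiceless stop between vowels /o/ and /u/, so it voices to [d]. /p/ is a voiceless stop between vowels /a/ and /i/, so it voices to [b]. /blupigoriotuapido/ → blubigorioduabido.
Rule 4 (intervocalic spirantization): /b/ is a stop between vowels /u/ and /i/, so it spirantizes to the fricative [v]. /d/ is a stop between vowels /o/ and /u/, so it spirantizes to the fricative [z]. /b/ is a stop between vowels /a/ and /i/, so it spirantizes to the fricative [v]. /d/ is a stop between vowels /i/ and /o/, so it spirantizes to the fricative [z]. /blubigorioduabido/ → bluvigoriozuavizo.
Rule 5 (final vowel raising): /o/ is a mid vowel in word-final position, so it raises to [u]. /bluvigoriozuavizo/ → bluvigoriozuavizu.

bluvigoriozuavizu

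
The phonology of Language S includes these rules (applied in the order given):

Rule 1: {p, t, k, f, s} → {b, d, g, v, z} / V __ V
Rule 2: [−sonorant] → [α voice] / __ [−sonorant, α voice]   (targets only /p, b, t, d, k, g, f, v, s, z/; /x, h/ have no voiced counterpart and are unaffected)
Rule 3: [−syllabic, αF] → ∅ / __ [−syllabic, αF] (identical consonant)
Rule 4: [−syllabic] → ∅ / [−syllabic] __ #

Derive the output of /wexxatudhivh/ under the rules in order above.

Rule 1 (intervocalic voicing): /t/ is a voiceless obstruent between vowels /a/ and /u/, so it voices to [d]. /wexxatudhivh/ → wexxadudhivh.
Rule 2 (regressive voicing assimilation): /d/ precedes the voiceless obstruent /h/, so it devoices to [t] by assimilation. /v/ precedes the voiceless obstruent /h/, so it devoices to [f] by assimilation. /wexxadudhivh/ → wexxaduthifh.
Rule 3 (degemination): /xx/ is a geminate; the first /x/ deletes. /wexxaduthifh/ → wexaduthifh.
Rule 4 (final cluster simplification): /h/ is the second consonant of a word-final cluster /fh/, so it deletes. /wexaduthifh/ → wexaduthif.

wexaduthif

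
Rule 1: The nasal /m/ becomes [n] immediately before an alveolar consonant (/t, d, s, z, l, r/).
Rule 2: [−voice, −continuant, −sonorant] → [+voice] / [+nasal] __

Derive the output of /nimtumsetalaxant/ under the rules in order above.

nindunsetalaxand

Rule 1 (nasal place assimilation): /m/ precedes the alveolar consonant /t/, so it assimilates in place to [n]. /m/ precedes the alveolar consonant /s/, so it assimilates in place to [n]. /nimtumsetalaxant/ → nintunsetalaxant.
Rule 2 (post-nasal voicing): /t/ is a voiceless stop immediately after the nasal /n/, so it voices to [d]. /t/ is a voiceless stop immediately after the nasal /n/, so it voices to [d]. /nintunsetalaxant/ → nindunsetalaxand.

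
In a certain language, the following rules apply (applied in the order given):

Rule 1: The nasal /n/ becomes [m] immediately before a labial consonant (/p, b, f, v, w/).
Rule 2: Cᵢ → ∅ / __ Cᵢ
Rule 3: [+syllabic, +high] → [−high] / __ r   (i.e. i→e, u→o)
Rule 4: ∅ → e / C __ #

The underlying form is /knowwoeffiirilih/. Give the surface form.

knowoefierilihe

Rule 1 (nasal place assimilation): no segment meets the environment; /knowwoeffiirilih/ is unchanged.
Rule 2 (degemination): /ww/ is a geminate; the first /w/ deletes. /ff/ is a geminate; the first /f/ deletes. /knowwoeffiirilih/ → knowoefiirilih.
Rule 3 (pre-rhotic lowering): /i/ is a high vowel immediately before /r/, so it lowers to [e]. /knowoefiirilih/ → knowoefierilih.
Rule 4 (final e-epenthesis): the form ends in the consonant /h/, so [e] is inserted word-finally. /knowoefierilih/ → knowoefierilihe.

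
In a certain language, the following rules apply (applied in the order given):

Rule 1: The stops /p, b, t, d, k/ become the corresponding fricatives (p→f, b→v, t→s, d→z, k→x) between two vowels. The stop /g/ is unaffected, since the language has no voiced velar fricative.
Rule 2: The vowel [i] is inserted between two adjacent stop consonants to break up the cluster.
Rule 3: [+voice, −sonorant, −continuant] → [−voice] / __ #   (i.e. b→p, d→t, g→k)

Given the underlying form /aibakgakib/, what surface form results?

aivakigaxip

Rule 1 (intervocalic spirantization): /b/ is a stop between vowels /i/ and /a/, so it spirantizes to the fricative [v]. /k/ is a stop between vowels /a/ and /i/, so it spirantizes to the fricative [x]. /aibakgakib/ → aivakgaxib.
Rule 2 (stop-cluster i-epenthesis): /k/ and /g/ form a stop–stop cluster, so [i] is inserted between them. /aivakgaxib/ → aivakigaxib.
Rule 3 (final devoicing): /b/ is a voiced stop in word-final position, so it devoices to [p]. /aivakigaxib/ → aivakigaxip.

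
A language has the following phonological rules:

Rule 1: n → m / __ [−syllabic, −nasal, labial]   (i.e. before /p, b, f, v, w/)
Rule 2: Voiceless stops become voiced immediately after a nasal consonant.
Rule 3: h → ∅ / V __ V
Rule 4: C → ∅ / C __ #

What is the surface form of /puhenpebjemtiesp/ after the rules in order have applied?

Rule 1 (nasal place assimilation): /n/ precedes the labial consonant /p/, so it assimilates in place to [m]. /puhenpebjemtiesp/ → puhempebjemtiesp.
Rule 2 (post-nasal voicing): /p/ is a voiceless stop immediately after the nasal /m/, so it voices to [b]. /t/ is a voiceless stop immediately after the nasal /m/, so it voices to [d]. /puhempebjemtiesp/ → puhembebjemdiesp.
Rule 3 (intervocalic h-deletion): /h/ occurs between vowels /u/ and /e/, so it deletes. /puhembebjemdiesp/ → puembebjemdiesp.
Rule 4 (final cluster simplification): /p/ is the second consonant of a word-final cluster /sp/, so it deletes. /puembebjemdiesp/ → puembebjemdies.

puembebjemdies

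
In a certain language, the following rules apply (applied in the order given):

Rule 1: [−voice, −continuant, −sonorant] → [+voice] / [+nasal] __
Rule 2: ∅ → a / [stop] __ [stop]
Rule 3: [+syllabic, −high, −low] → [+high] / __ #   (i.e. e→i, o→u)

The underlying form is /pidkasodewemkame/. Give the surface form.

pidakasodewemgami

Rule 1 (post-nasal voicing): /k/ is a voiceless stop immediately after the nasal /m/, so it voices to [g]. /pidkasodewemkame/ → pidkasodewemgame.
Rule 2 (stop-cluster a-epenthesis): /d/ and /k/ form a stop–stop cluster, so [a] is inserted between them. /pidkasodewemgame/ → pidakasodewemgame.
Rule 3 (final vowel raising): /e/ is a mid vowel in word-final position, so it raises to [i]. /pidakasodewemgame/ → pidakasodewemgami.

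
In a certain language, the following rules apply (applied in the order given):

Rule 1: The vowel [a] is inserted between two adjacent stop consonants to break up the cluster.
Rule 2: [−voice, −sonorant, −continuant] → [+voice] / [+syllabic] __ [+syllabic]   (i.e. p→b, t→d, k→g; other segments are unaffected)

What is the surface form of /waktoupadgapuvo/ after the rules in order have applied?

Rule 1 (stop-cluster a-epenthesis): /k/ and /t/ form a stop–stop cluster, so [a] is inserted between them. /d/ and /g/ form a stop–stop cluster, so [a] is inserted between them. /waktoupadgapuvo/ → wakatoupadagapuvo.
Rule 2 (intervocalic voicing): /k/ is a voiceless stop between vowels /a/ and /a/, so it voices to [g]. /t/ is a voiceless stop between vowels /a/ and /o/, so it voices to [d]. /p/ is a voiceless stop between vowels /u/ and /a/, so it voices to [b]. /p/ is a voiceless stop between vowels /a/ and /u/, so it voices to [b]. /wakatoupadagapuvo/ → wagadoubadagabuvo.

wagadoubadagabuvo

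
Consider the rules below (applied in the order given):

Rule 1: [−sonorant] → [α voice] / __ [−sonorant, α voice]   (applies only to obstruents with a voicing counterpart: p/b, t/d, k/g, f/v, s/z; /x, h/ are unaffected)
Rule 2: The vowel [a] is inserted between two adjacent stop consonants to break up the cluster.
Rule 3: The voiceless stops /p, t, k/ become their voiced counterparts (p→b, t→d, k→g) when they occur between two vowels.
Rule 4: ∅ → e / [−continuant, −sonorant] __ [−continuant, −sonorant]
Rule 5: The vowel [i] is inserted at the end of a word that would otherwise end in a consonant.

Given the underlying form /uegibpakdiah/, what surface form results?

Rule 1 (regressive voicing assimilation): /b/ precedes the voiceless obstruent /p/, so it devoices to [p] by assimilation. /k/ precedes the voiced obstruent /d/, so it voices to [g] by assimilation. /uegibpakdiah/ → uegippagdiah.
Rule 2 (stop-cluster a-epenthesis): /p/ and /p/ form a stop–stop cluster, so [a] is inserted between them. /g/ and /d/ form a stop–stop cluster, so [a] is inserted between them. /uegippagdiah/ → uegipapagadiah.
Rule 3 (intervocalic voicing): /p/ is a voiceless stop between vowels /i/ and /a/, so it voices to [b]. /p/ is a voiceless stop between vowels /a/ and /a/, so it voices to [b]. /uegipapagadiah/ → uegibabagadiah.
Rule 4 (stop-cluster e-epenthesis): no segment meets the environment; /uegibabagadiah/ is unchanged.
Rule 5 (final i-epenthesis): the form ends in the consonant /h/, so [i] is inserted word-finally. /uegibabagadiah/ → uegibabagadiahi.

uegibabagadiahi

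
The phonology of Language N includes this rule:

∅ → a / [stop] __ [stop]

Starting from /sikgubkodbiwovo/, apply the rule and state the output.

sikagubakodabiwovo

/k/ and /g/ form a stop–stop cluster, so [a] is inserted between them.
/b/ and /k/ form a stop–stop cluster, so [a] is inserted between them.
/d/ and /b/ form a stop–stop cluster, so [a] is inserted between them.
Surface form: [sikagubakodabiwovo].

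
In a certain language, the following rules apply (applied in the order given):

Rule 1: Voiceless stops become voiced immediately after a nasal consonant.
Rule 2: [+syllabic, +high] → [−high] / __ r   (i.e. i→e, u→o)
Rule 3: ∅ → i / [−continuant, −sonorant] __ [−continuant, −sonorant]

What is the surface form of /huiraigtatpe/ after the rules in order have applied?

Rule 1 (post-nasal voicing): no segment meets the environment; /huiraigtatpe/ is unchanged.
Rule 2 (pre-rhotic lowering): /i/ is a high vowel immediately before /r/, so it lowers to [e]. /huiraigtatpe/ → hueraigtatpe.
Rule 3 (stop-cluster i-epenthesis): /g/ and /t/ form a stop–stop cluster, so [i] is inserted between them. /t/ and /p/ form a stop–stop cluster, so [i] is inserted between them. /hueraigtatpe/ → hueraigitatipe.

hueraigitatipe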